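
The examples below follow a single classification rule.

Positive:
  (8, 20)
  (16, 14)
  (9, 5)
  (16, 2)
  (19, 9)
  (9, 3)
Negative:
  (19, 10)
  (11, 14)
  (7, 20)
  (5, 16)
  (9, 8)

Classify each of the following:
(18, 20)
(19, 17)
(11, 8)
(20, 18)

Comparing the two groups points to one rule — sum is even.
(18, 20): 18+20 = 38, has this property → Positive. (19, 17): 19+17 = 36, has this property → Positive. (11, 8): 11+8 = 19, doesn't qualify → Negative. (20, 18): 20+18 = 38, has this property → Positive.

Positive, Positive, Negative, Positive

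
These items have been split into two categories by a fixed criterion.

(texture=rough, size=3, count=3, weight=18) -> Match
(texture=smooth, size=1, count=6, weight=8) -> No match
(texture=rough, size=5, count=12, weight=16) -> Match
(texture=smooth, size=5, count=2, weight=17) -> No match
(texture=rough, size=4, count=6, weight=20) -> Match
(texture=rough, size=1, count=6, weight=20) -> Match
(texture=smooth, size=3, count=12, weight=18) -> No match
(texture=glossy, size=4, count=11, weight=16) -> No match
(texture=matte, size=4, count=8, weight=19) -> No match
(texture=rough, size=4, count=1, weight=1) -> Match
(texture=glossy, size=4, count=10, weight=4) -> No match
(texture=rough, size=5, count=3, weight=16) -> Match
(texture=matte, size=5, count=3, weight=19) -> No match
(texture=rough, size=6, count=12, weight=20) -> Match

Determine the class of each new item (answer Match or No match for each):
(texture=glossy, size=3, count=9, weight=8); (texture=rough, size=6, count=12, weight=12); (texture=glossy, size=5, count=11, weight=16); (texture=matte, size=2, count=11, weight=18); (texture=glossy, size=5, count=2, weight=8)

Looking at the examples, the only property every 'Match' case has and every 'No match' case lacks is: texture is rough.
(texture=glossy, size=3, count=9, weight=8) — texture is glossy, hence No match.
(texture=rough, size=6, count=12, weight=12) — texture is rough, hence Match.
(texture=glossy, size=5, count=11, weight=16) — texture is glossy, hence No match.
(texture=matte, size=2, count=11, weight=18) — texture is matte, hence No match.
(texture=glossy, size=5, count=2, weight=8) — texture is glossy, hence No match.

No match, Match, No match, No match, No match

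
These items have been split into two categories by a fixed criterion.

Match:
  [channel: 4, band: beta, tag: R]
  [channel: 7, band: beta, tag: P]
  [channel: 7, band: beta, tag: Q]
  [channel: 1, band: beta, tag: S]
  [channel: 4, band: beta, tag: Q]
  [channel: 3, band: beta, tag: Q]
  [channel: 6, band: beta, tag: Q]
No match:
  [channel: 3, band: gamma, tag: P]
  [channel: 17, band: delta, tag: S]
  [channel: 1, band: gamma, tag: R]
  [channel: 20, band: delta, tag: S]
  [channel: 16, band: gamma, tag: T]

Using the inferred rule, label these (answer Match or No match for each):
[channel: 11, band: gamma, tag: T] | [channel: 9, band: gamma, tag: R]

No match, No match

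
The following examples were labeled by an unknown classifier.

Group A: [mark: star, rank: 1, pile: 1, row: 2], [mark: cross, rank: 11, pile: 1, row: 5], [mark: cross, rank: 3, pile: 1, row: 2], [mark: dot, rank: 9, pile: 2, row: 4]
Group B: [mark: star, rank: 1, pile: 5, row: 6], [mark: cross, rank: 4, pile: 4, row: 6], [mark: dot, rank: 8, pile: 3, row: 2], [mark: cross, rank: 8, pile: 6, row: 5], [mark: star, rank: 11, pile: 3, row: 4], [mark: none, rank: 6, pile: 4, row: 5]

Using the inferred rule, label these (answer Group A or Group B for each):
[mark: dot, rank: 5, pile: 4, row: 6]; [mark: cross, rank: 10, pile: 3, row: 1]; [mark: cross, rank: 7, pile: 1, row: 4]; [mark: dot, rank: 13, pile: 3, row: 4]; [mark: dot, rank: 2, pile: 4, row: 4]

Group B, Group B, Group A, Group B, Group B

A rule that fits every label: pile ≤ 2 — true of each 'Group A' example, false of each 'Group B' one.
[mark: dot, rank: 5, pile: 4, row: 6] → pile = 4 → Group B.
[mark: cross, rank: 10, pile: 3, row: 1] → pile = 3 → Group B.
[mark: cross, rank: 7, pile: 1, row: 4] → pile = 1 → Group A.
[mark: dot, rank: 13, pile: 3, row: 4] → pile = 3 → Group B.
[mark: dot, rank: 2, pile: 4, row: 4] → pile = 4 → Group B.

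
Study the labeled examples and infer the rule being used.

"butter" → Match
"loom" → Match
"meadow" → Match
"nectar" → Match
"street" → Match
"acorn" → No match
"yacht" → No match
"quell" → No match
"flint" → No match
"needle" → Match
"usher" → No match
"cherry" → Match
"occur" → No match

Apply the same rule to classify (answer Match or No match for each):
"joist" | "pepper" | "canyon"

Rule: even length. This holds for each 'Match' example and fails for each 'No match' one.
"joist" — length 5, hence No match. "pepper" — length 6, hence Match. "canyon" — length 6, hence Match.

No match, Match, Match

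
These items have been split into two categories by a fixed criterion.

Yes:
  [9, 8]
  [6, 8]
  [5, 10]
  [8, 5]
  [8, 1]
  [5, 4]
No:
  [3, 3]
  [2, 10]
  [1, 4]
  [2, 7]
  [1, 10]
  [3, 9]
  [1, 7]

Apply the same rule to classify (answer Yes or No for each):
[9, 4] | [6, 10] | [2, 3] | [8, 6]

A rule that fits every label: first ≥ 4 — true of each 'Yes' example, false of each 'No' one.
[9, 4]: first 9, satisfies this → Yes.
[6, 10]: first 6, satisfies this → Yes.
[2, 3]: first 2, fails the rule → No.
[8, 6]: first 8, satisfies this → Yes.

Yes, Yes, No, Yes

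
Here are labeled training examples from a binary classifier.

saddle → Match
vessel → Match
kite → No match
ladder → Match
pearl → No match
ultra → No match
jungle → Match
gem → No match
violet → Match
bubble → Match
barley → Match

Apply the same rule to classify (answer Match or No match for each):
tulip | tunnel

No match, Match

Every 'Match' example satisfies: length 6. None of the 'No match' examples do.
tulip: No match (length 5). tunnel: Match (length 6).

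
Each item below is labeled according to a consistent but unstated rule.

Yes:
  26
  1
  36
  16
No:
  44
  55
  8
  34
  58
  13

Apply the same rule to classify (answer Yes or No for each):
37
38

Looking at the examples, the only property every 'Yes' case has and every 'No' case lacks is: ≡ 1 (mod 5).
37: 37 mod 5 = 2 — doesn't qualify, so No.
38: 38 mod 5 = 3 — doesn't qualify, so No.

No, No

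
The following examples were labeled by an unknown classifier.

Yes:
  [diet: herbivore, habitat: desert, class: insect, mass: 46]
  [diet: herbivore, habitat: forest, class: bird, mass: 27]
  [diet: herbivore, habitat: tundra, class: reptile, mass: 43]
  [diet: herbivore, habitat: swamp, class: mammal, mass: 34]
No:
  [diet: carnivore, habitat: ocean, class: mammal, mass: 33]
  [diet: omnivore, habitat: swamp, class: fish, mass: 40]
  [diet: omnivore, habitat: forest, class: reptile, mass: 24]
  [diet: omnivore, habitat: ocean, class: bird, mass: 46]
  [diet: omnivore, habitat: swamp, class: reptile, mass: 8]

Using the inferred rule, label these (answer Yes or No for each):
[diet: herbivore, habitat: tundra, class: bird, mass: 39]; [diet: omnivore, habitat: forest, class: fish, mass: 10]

Every 'Yes' example satisfies: diet is herbivore. None of the 'No' examples do.
[diet: herbivore, habitat: tundra, class: bird, mass: 39] — diet is herbivore, hence Yes. [diet: omnivore, habitat: forest, class: fish, mass: 10] — diet is omnivore, hence No.

Yes, No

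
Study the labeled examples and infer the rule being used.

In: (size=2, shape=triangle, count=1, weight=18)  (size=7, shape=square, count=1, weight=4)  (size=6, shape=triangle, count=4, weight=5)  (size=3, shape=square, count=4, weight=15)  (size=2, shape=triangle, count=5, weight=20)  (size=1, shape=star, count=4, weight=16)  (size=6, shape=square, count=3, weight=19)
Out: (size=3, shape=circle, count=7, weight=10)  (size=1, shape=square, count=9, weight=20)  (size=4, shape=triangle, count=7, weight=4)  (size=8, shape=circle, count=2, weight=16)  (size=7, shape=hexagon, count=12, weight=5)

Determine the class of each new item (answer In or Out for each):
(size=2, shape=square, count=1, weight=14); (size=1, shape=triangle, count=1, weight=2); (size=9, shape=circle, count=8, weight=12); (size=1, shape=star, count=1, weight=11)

The classifier is using: size ≤ 7 AND count ≤ 5.
In: (size=2, shape=square, count=1, weight=14), since size = 2, count = 1. In: (size=1, shape=triangle, count=1, weight=2), since size = 1, count = 1. Out: (size=9, shape=circle, count=8, weight=12), since size = 9, count = 8. In: (size=1, shape=star, count=1, weight=11), since size = 1, count = 1.

In, In, Out, In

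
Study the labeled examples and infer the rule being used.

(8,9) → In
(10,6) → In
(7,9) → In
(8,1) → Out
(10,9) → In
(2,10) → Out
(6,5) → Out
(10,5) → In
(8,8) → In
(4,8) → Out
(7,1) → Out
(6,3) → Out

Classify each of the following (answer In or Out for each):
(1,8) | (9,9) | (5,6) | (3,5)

The classifier is using: sum ≥ 15.
(1,8): Out (1+8 = 9). (9,9): In (9+9 = 18). (5,6): Out (5+6 = 11). (3,5): Out (3+5 = 8).

Out, In, Out, Out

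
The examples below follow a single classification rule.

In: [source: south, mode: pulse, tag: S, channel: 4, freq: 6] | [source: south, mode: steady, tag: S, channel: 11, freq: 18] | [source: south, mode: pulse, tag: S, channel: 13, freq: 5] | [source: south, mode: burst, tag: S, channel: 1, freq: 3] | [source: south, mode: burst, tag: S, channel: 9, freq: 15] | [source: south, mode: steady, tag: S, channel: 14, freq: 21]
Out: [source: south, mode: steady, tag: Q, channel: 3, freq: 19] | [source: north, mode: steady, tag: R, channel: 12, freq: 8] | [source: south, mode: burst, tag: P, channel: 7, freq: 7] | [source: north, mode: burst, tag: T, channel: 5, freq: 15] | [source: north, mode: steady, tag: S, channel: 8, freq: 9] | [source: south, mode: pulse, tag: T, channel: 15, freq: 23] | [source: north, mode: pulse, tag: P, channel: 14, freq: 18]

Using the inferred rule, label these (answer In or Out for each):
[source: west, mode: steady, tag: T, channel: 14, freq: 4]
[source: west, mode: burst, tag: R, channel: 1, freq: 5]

Out, Out

The distinguishing property — tag is S AND source is south — holds for all the 'In' cases and none of the 'Out' cases.
Out: [source: west, mode: steady, tag: T, channel: 14, freq: 4], since tag is T, source is west.
Out: [source: west, mode: burst, tag: R, channel: 1, freq: 5], since tag is R, source is west.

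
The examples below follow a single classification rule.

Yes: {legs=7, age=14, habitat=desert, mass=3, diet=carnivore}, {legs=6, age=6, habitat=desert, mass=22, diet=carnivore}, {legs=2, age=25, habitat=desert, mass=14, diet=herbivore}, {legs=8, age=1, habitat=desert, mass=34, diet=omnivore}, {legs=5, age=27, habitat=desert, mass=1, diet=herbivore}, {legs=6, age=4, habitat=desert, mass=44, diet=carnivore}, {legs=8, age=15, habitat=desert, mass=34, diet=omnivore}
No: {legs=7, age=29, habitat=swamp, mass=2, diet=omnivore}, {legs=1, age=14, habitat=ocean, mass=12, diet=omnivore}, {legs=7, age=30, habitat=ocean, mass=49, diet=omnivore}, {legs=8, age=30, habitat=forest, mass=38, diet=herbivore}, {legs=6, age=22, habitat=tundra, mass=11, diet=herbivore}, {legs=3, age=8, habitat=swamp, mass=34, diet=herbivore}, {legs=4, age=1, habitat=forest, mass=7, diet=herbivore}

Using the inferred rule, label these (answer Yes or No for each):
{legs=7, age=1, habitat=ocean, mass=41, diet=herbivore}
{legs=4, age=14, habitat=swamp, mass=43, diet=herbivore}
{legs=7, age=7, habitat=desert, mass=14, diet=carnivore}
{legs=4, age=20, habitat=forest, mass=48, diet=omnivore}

The distinguishing property — habitat is desert — holds for all the 'Yes' cases and none of the 'No' cases.
{legs=7, age=1, habitat=ocean, mass=41, diet=herbivore}: habitat is ocean, does not pass → No.
{legs=4, age=14, habitat=swamp, mass=43, diet=herbivore}: habitat is swamp, does not pass → No.
{legs=7, age=7, habitat=desert, mass=14, diet=carnivore}: habitat is desert, qualifies → Yes.
{legs=4, age=20, habitat=forest, mass=48, diet=omnivore}: habitat is forest, does not pass → No.

No, No, Yes, No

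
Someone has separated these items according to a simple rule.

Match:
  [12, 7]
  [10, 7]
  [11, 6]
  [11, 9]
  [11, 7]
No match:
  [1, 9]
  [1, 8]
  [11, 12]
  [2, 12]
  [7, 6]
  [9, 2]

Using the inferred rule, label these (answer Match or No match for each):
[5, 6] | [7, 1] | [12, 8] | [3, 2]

No match, No match, Match, No match

All 'Match' examples share one property — first > second AND sum ≥ 14 — and every 'No match' example lacks it.
No match: [5, 6], since 5 < 6, 5+6 = 11.
No match: [7, 1], since 7 > 1, 7+1 = 8.
Match: [12, 8], since 12 > 8, 12+8 = 20.
No match: [3, 2], since 3 > 2, 3+2 = 5.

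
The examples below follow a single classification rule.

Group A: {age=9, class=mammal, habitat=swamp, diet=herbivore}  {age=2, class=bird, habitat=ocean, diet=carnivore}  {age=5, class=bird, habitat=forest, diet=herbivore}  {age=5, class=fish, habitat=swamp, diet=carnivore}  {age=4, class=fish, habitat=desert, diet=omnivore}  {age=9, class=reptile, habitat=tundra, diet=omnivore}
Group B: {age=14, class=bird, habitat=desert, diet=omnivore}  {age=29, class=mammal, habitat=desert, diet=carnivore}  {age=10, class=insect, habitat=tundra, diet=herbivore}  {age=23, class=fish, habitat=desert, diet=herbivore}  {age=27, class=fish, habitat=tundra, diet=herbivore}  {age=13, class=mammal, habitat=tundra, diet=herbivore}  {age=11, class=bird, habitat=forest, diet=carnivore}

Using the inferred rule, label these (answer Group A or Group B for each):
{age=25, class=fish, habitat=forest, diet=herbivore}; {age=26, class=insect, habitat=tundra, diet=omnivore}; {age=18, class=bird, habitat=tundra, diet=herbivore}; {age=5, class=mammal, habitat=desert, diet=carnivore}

Group B, Group B, Group B, Group A

The classifier is using: age ≤ 9.
{age=25, class=fish, habitat=forest, diet=herbivore} → age = 25 → Group B. {age=26, class=insect, habitat=tundra, diet=omnivore} → age = 26 → Group B. {age=18, class=bird, habitat=tundra, diet=herbivore} → age = 18 → Group B. {age=5, class=mammal, habitat=desert, diet=carnivore} → age = 5 → Group A.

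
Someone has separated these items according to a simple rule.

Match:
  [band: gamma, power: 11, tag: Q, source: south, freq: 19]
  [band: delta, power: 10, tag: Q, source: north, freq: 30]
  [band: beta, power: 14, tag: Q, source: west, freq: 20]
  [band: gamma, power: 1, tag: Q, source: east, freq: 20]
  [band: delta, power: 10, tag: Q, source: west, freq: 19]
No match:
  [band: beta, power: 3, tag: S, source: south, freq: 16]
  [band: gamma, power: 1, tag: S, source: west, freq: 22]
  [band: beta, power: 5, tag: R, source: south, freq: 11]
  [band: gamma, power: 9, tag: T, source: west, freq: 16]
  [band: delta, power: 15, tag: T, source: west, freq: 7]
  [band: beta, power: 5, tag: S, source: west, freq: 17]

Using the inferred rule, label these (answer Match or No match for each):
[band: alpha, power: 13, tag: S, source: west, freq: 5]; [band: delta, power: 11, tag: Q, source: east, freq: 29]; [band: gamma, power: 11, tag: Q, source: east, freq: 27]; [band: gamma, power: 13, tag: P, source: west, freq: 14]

No match, Match, Match, No match

One predicate separates the groups cleanly: tag is Q.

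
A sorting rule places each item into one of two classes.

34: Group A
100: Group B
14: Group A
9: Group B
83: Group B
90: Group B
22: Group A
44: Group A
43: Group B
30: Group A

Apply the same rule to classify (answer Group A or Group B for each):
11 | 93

Group B, Group B

One predicate separates the groups cleanly: even AND at most 44.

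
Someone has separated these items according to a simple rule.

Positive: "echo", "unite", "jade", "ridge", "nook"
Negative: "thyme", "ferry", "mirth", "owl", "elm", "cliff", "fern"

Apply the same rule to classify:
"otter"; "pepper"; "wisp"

Positive, Positive, Negative

Every 'Positive' example satisfies: has ≥ 2 vowels. None of the 'Negative' examples do.
"otter" — 2 vowels, hence Positive. "pepper" — 2 vowels, hence Positive. "wisp" — 1 vowel, hence Negative.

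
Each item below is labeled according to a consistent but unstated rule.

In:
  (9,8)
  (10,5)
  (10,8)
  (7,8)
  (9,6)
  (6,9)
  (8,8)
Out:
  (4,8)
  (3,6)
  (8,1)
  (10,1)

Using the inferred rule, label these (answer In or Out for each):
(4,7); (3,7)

Out, Out

The distinguishing property — sum ≥ 15 — holds for all the 'In' cases and none of the 'Out' cases.
(4,7): 4+7 = 11 — lacks this property, so Out.
(3,7): 3+7 = 10 — lacks this property, so Out.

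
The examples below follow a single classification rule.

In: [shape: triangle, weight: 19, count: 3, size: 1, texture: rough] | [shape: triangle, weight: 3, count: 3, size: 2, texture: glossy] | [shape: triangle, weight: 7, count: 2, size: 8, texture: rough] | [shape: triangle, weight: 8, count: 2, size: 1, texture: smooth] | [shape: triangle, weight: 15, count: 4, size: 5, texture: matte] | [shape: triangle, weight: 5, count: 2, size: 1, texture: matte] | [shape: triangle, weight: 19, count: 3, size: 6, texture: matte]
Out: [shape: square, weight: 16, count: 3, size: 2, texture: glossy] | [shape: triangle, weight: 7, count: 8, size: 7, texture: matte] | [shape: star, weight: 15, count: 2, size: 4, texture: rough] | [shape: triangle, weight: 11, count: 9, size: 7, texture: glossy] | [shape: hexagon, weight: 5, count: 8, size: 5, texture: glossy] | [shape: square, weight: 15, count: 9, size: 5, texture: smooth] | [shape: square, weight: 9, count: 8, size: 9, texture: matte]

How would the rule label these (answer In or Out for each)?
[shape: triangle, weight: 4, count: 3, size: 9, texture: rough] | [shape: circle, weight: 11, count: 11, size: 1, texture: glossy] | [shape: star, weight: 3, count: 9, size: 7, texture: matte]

In, Out, Out

The rule appears to be: shape is triangle AND count ≤ 4.
[shape: triangle, weight: 4, count: 3, size: 9, texture: rough]: In (shape is triangle, count = 3).
[shape: circle, weight: 11, count: 11, size: 1, texture: glossy]: Out (shape is circle, count = 11).
[shape: star, weight: 3, count: 9, size: 7, texture: matte]: Out (shape is star, count = 9).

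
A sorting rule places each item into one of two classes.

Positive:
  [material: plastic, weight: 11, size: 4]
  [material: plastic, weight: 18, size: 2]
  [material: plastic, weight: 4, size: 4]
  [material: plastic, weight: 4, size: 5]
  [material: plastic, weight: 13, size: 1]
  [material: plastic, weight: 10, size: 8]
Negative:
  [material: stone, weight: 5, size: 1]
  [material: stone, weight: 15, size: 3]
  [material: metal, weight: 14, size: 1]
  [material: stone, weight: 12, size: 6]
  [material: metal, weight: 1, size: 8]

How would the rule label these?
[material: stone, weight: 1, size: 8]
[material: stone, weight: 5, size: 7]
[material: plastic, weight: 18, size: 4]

Rule: material is plastic. This holds for each 'Positive' example and fails for each 'Negative' one.
[material: stone, weight: 1, size: 8]: material is stone — doesn't qualify, so Negative.
[material: stone, weight: 5, size: 7]: material is stone — doesn't qualify, so Negative.
[material: plastic, weight: 18, size: 4]: material is plastic — passes, so Positive.

Negative, Negative, Positive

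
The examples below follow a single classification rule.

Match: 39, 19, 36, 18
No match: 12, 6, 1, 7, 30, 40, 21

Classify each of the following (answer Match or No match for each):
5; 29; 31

No match, Match, No match

The classifier is using: digit sum ≥ 8.
5: No match (digit sum 5).
29: Match (digit sum 2+9 = 11).
31: No match (digit sum 3+1 = 4).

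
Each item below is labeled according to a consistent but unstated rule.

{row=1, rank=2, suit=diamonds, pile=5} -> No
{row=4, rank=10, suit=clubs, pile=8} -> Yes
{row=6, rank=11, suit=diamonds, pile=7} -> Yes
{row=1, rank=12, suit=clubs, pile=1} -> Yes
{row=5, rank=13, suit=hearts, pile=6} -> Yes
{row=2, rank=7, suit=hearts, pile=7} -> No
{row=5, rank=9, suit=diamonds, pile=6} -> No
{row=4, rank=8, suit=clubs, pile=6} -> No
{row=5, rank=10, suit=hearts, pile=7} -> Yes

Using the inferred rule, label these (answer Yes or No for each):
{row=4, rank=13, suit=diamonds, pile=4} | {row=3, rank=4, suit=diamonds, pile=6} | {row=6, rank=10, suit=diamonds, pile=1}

Yes, No, Yes

The common property of the 'Yes' items is: rank ≥ 10. No 'No' item has it.
{row=4, rank=13, suit=diamonds, pile=4}: rank = 13, qualifies → Yes.
{row=3, rank=4, suit=diamonds, pile=6}: rank = 4, fails this test → No.
{row=6, rank=10, suit=diamonds, pile=1}: rank = 10, qualifies → Yes.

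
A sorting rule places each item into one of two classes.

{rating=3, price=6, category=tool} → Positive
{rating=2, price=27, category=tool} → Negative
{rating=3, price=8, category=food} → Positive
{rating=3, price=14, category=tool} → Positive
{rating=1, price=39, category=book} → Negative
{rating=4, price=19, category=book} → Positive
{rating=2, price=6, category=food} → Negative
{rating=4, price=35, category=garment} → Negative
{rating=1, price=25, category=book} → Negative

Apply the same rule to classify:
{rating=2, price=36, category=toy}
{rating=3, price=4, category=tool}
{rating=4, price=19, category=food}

Negative, Positive, Positive

The distinguishing property — rating ≥ 3 AND price ≤ 19 — holds for all the 'Positive' cases and none of the 'Negative' cases.
{rating=2, price=36, category=toy}: rating = 2, price = 36 — does not fit, so Negative. {rating=3, price=4, category=tool}: rating = 3, price = 4 — qualifies, so Positive. {rating=4, price=19, category=food}: rating = 4, price = 19 — qualifies, so Positive.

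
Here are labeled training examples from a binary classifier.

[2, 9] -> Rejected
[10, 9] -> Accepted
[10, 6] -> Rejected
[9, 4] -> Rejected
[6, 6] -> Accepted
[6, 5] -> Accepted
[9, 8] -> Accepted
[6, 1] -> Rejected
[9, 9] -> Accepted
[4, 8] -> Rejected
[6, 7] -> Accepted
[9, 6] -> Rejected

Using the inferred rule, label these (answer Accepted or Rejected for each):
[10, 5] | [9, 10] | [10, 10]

Rejected, Accepted, Accepted

Rule: |first − second| ≤ 1. This holds for each 'Accepted' example and fails for each 'Rejected' one.
[10, 5]: |10−5| = 5 — lacks this property, so Rejected. [9, 10]: |9−10| = 1 — qualifies, so Accepted. [10, 10]: |10−10| = 0 — qualifies, so Accepted.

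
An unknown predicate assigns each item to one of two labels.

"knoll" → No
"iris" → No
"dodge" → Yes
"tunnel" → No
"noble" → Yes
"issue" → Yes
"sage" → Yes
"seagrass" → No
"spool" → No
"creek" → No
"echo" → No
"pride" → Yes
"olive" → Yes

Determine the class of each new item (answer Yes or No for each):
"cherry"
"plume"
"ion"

The distinguishing property — ends with 'e' — holds for all the 'Yes' cases and none of the 'No' cases.

No, Yes, No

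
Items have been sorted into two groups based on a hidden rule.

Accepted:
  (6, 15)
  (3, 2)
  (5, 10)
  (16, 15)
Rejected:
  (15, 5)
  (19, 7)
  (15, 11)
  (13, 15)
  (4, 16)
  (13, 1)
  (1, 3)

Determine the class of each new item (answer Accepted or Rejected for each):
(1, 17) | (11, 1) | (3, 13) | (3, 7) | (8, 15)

The simplest hypothesis consistent with all the labels is: sum is odd.
(1, 17): 1+17 = 18, fails the rule → Rejected.
(11, 1): 11+1 = 12, fails the rule → Rejected.
(3, 13): 3+13 = 16, fails the rule → Rejected.
(3, 7): 3+7 = 10, fails the rule → Rejected.
(8, 15): 8+15 = 23, fits → Accepted.

Rejected, Rejected, Rejected, Rejected, Accepted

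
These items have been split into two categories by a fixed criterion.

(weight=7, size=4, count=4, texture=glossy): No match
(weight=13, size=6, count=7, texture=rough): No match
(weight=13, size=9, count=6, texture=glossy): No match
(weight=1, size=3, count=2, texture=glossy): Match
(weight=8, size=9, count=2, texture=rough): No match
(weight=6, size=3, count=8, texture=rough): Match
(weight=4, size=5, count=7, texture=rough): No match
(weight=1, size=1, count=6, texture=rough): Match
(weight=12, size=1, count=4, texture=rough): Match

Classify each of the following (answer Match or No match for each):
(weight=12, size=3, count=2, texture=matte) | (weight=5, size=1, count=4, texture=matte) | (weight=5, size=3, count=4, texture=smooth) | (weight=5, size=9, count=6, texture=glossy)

Match, Match, Match, No match

Rule: size ≤ 3. This holds for each 'Match' example and fails for each 'No match' one.
(weight=12, size=3, count=2, texture=matte): size = 3 — satisfies this, so Match.
(weight=5, size=1, count=4, texture=matte): size = 1 — satisfies this, so Match.
(weight=5, size=3, count=4, texture=smooth): size = 3 — satisfies this, so Match.
(weight=5, size=9, count=6, texture=glossy): size = 9 — doesn't match, so No match.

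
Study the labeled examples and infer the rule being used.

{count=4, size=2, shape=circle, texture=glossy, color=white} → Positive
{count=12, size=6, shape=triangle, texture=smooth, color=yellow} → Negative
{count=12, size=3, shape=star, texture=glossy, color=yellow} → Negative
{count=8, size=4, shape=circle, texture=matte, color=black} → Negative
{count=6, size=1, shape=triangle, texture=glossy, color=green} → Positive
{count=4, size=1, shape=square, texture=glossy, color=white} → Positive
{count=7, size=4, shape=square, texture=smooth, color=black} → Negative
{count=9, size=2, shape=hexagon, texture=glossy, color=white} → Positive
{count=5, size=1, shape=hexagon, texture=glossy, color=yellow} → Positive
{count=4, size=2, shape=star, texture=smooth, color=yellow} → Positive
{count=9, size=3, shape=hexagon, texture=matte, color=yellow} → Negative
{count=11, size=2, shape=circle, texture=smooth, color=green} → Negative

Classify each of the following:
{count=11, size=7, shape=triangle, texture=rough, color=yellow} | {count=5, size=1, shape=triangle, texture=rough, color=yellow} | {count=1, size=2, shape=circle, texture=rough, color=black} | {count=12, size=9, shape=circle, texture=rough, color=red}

Negative, Positive, Positive, Negative

The rule appears to be: size ≤ 2 AND count ≤ 9.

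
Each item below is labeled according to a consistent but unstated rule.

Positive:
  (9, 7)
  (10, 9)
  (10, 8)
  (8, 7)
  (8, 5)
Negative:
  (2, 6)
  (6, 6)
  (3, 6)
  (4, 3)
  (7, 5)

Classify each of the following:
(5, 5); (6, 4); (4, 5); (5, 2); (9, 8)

The distinguishing property — sum ≥ 13 — holds for all the 'Positive' cases and none of the 'Negative' cases.
(5, 5): 5+5 = 10 — does not satisfy this, so Negative.
(6, 4): 6+4 = 10 — does not satisfy this, so Negative.
(4, 5): 4+5 = 9 — does not satisfy this, so Negative.
(5, 2): 5+2 = 7 — does not satisfy this, so Negative.
(9, 8): 9+8 = 17 — fits, so Positive.

Negative, Negative, Negative, Negative, Positive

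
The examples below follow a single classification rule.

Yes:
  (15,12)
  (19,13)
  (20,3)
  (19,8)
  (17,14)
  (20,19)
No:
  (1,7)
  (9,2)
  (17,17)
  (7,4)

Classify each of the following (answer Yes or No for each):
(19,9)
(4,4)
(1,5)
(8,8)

Yes, No, No, No

The rule appears to be: first > second AND sum ≥ 23.
(19,9): 19 > 9, 19+9 = 28, meets the rule → Yes.
(4,4): 4 = 4, 4+4 = 8, doesn't match → No.
(1,5): 1 < 5, 1+5 = 6, doesn't match → No.
(8,8): 8 = 8, 8+8 = 16, doesn't match → No.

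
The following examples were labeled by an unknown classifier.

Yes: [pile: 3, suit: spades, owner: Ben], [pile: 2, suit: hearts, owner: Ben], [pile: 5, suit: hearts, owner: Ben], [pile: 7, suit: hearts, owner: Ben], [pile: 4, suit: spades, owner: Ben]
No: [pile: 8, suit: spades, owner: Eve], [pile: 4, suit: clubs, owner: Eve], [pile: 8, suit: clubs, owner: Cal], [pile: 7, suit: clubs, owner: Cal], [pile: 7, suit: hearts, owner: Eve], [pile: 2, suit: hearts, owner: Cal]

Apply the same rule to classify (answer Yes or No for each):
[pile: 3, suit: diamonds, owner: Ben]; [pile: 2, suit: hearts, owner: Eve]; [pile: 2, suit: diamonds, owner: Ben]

The distinguishing property — owner is Ben — holds for all the 'Yes' cases and none of the 'No' cases.
[pile: 3, suit: diamonds, owner: Ben] → owner is Ben → Yes. [pile: 2, suit: hearts, owner: Eve] → owner is Eve → No. [pile: 2, suit: diamonds, owner: Ben] → owner is Ben → Yes.

Yes, No, Yes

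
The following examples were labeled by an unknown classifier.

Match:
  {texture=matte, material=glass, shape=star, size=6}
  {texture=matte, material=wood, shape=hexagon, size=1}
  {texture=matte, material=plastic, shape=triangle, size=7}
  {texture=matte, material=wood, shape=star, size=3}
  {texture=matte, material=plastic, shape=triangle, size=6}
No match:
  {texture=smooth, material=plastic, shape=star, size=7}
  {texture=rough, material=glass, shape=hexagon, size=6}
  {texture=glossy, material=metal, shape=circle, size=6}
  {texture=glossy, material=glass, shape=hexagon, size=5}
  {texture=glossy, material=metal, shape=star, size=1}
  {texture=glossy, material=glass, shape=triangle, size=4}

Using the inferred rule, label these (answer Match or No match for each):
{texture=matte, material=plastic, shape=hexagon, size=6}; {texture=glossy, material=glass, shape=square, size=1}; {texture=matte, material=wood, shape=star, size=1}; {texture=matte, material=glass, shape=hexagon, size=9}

The classifier is using: texture is matte.
{texture=matte, material=plastic, shape=hexagon, size=6}: Match (texture is matte). {texture=glossy, material=glass, shape=square, size=1}: No match (texture is glossy). {texture=matte, material=wood, shape=star, size=1}: Match (texture is matte). {texture=matte, material=glass, shape=hexagon, size=9}: Match (texture is matte).

Match, No match, Match, Match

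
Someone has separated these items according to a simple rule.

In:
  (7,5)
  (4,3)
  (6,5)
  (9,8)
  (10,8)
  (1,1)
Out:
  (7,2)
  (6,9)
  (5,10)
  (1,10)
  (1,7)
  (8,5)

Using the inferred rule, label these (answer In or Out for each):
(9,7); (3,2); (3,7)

In, In, Out

All 'In' examples share one property — |first − second| ≤ 2 — and every 'Out' example lacks it.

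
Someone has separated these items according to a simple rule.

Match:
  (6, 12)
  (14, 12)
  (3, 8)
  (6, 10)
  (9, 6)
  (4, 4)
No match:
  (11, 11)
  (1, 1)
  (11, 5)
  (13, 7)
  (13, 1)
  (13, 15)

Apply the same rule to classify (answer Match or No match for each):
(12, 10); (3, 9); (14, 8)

Match, No match, Match

'Match' ⟺ second is even.
(12, 10): second 10 — checks out, so Match. (3, 9): second 9 — does not fit, so No match. (14, 8): second 8 — checks out, so Match.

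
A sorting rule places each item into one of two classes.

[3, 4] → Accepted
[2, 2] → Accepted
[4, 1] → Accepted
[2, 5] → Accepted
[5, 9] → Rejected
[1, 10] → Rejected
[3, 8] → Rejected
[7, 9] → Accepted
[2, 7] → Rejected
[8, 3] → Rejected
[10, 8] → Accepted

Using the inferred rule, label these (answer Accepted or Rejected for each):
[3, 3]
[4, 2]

Accepted, Accepted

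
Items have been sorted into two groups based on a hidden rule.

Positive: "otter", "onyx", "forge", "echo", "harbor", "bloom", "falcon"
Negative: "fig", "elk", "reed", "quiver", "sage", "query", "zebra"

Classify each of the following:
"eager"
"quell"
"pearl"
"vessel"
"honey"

The classifier is using: contains 'o'.
"eager": no 'o' — does not satisfy this, so Negative.
"quell": no 'o' — does not satisfy this, so Negative.
"pearl": no 'o' — does not satisfy this, so Negative.
"vessel": no 'o' — does not satisfy this, so Negative.
"honey": has 'o' — qualifies, so Positive.

Negative, Negative, Negative, Negative, Positive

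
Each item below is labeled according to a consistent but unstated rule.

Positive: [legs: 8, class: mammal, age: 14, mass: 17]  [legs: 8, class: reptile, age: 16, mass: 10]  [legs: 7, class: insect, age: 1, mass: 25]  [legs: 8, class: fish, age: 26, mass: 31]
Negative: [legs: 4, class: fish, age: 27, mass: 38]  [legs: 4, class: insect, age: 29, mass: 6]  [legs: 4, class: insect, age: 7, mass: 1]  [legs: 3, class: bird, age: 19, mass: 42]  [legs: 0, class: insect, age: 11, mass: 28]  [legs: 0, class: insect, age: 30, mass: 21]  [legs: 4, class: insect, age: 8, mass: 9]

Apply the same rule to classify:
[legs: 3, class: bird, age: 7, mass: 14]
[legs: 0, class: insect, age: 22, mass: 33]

'Positive' ⟺ legs ≥ 7.
[legs: 3, class: bird, age: 7, mass: 14]: legs = 3, does not pass → Negative. [legs: 0, class: insect, age: 22, mass: 33]: legs = 0, does not pass → Negative.

Negative, Negative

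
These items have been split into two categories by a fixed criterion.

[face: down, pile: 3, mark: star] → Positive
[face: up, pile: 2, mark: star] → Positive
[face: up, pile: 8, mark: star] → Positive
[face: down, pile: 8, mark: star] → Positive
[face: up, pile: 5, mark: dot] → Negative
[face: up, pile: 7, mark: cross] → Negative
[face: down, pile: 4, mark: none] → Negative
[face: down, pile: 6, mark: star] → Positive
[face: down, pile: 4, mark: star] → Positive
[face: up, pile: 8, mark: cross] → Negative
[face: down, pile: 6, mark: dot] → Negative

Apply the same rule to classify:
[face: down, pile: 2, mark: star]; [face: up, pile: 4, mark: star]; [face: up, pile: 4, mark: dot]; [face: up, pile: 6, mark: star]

The common property of the 'Positive' items is: mark is star. No 'Negative' item has it.

Positive, Positive, Negative, Positive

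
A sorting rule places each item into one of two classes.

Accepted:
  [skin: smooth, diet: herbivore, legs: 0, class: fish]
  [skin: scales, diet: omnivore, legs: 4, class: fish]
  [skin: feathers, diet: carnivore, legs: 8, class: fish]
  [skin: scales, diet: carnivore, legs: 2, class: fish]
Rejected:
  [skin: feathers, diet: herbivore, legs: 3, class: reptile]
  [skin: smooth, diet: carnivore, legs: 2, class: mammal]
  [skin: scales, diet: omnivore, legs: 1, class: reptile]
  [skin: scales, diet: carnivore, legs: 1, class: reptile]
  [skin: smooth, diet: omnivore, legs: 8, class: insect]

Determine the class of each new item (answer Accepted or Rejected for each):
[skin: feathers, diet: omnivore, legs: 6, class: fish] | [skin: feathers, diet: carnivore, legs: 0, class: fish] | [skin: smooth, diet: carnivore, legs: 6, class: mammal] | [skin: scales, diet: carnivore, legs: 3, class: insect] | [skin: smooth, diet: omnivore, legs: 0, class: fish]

Accepted, Accepted, Rejected, Rejected, Accepted

All 'Accepted' examples share one property — class is fish — and every 'Rejected' example lacks it.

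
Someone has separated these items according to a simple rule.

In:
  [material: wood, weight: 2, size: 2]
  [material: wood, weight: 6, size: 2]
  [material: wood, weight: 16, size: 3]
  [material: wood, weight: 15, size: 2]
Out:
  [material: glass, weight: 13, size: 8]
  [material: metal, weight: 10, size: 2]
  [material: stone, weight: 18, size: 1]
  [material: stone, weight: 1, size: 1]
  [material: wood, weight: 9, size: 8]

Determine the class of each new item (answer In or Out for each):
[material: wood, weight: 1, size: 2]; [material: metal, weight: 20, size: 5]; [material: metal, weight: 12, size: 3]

In, Out, Out

Every 'In' example satisfies: material is wood AND size ≤ 3. None of the 'Out' examples do.
[material: wood, weight: 1, size: 2]: material is wood, size = 2, has this property → In.
[material: metal, weight: 20, size: 5]: material is metal, size = 5, does not pass → Out.
[material: metal, weight: 12, size: 3]: material is metal, size = 3, does not pass → Out.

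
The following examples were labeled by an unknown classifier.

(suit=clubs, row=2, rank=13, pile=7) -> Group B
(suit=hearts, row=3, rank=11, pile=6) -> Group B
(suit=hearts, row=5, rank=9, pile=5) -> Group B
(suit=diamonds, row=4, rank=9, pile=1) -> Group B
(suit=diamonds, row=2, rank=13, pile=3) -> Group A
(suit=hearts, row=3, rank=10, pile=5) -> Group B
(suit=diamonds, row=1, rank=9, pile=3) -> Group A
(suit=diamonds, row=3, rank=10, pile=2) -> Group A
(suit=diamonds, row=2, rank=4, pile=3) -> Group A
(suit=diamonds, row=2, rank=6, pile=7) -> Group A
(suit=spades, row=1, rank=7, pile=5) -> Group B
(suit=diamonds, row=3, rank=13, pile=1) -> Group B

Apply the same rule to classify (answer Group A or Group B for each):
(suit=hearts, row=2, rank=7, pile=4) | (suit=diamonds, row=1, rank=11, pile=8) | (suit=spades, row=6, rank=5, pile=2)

The rule appears to be: suit is diamonds AND pile ≥ 2.
(suit=hearts, row=2, rank=7, pile=4): suit is hearts, pile = 4, does not fit → Group B. (suit=diamonds, row=1, rank=11, pile=8): suit is diamonds, pile = 8, fits → Group A. (suit=spades, row=6, rank=5, pile=2): suit is spades, pile = 2, does not fit → Group B.

Group B, Group A, Group B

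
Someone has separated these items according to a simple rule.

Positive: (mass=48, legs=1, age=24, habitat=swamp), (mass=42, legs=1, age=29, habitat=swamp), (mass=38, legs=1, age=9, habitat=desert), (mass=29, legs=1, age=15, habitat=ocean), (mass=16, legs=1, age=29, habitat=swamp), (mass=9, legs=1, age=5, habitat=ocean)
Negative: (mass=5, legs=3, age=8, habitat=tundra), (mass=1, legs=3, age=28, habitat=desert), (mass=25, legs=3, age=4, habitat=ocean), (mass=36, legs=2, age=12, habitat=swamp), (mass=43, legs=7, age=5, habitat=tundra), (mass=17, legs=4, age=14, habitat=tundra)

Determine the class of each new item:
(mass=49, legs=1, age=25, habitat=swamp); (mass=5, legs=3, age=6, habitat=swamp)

The distinguishing property — legs = 1 — holds for all the 'Positive' cases and none of the 'Negative' cases.
(mass=49, legs=1, age=25, habitat=swamp) — legs = 1, hence Positive.
(mass=5, legs=3, age=6, habitat=swamp) — legs = 3, hence Negative.

Positive, Negative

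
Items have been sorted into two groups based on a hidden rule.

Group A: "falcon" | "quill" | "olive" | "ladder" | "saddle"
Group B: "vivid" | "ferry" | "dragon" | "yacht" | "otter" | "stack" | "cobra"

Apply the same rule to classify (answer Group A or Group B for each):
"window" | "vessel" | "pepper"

Group B, Group A, Group B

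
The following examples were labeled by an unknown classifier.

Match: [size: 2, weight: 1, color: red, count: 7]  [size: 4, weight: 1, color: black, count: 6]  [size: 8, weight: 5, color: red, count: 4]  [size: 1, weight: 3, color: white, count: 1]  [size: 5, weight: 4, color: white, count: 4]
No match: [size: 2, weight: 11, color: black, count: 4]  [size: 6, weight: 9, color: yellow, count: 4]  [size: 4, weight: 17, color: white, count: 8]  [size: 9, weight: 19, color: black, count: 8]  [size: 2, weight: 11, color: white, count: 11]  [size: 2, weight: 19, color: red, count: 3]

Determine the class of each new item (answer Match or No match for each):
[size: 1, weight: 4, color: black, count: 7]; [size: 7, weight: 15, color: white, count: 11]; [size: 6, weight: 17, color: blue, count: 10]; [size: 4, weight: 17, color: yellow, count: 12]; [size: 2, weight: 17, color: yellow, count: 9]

A rule that fits every label: weight ≤ 5 — true of each 'Match' example, false of each 'No match' one.

Match, No match, No match, No match, No match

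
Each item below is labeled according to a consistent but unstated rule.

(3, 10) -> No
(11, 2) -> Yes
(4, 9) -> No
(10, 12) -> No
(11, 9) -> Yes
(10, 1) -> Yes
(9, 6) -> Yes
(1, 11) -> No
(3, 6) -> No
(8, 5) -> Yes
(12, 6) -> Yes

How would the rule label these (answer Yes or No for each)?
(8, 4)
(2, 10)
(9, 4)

Yes, No, Yes

Rule: first > second. This holds for each 'Yes' example and fails for each 'No' one.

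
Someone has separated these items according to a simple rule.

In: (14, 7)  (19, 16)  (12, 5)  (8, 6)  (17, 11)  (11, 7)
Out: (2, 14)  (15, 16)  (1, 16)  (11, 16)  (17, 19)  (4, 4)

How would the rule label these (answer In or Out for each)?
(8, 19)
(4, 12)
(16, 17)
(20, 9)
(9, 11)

Out, Out, Out, In, Out

'In' ⟺ first > second.
(8, 19): 8 < 19 — doesn't match, so Out. (4, 12): 4 < 12 — doesn't match, so Out. (16, 17): 16 < 17 — doesn't match, so Out. (20, 9): 20 > 9 — meets the rule, so In. (9, 11): 9 < 11 — doesn't match, so Out.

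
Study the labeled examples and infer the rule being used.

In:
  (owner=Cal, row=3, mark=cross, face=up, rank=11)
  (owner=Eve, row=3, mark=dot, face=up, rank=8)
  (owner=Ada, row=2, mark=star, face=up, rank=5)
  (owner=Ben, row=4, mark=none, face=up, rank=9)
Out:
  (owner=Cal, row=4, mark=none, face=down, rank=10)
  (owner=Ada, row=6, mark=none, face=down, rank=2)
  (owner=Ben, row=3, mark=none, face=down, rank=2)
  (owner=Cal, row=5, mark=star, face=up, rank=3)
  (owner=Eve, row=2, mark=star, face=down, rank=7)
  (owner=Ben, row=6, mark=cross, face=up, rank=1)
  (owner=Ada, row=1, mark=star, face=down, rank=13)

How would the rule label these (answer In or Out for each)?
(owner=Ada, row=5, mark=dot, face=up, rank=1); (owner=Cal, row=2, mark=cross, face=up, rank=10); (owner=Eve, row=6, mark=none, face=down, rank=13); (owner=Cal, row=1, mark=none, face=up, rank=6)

Out, In, Out, In

'In' ⟺ face is up AND row ≤ 4.
(owner=Ada, row=5, mark=dot, face=up, rank=1): face is up, row = 5 — doesn't qualify, so Out. (owner=Cal, row=2, mark=cross, face=up, rank=10): face is up, row = 2 — fits, so In. (owner=Eve, row=6, mark=none, face=down, rank=13): face is down, row = 6 — doesn't qualify, so Out. (owner=Cal, row=1, mark=none, face=up, rank=6): face is up, row = 1 — fits, so In.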